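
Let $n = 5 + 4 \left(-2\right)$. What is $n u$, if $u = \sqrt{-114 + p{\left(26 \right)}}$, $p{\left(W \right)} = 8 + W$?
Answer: $- 12 i \sqrt{5} \approx - 26.833 i$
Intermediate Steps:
$u = 4 i \sqrt{5}$ ($u = \sqrt{-114 + \left(8 + 26\right)} = \sqrt{-114 + 34} = \sqrt{-80} = 4 i \sqrt{5} \approx 8.9443 i$)
$n = -3$ ($n = 5 - 8 = -3$)
$n u = - 3 \cdot 4 i \sqrt{5} = - 12 i \sqrt{5}$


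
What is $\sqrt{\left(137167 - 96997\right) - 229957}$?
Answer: $13 i \sqrt{1123} \approx 435.65 i$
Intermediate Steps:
$\sqrt{\left(137167 - 96997\right) - 229957} = \sqrt{40170 - 229957} = \sqrt{-189787} = 13 i \sqrt{1123}$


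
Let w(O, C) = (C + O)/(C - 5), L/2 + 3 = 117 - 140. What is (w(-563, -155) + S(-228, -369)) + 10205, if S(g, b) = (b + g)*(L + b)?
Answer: 20923719/80 ≈ 2.6155e+5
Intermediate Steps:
L = -52 (L = -6 + 2*(117 - 140) = -6 + 2*(-23) = -6 - 46 = -52)
w(O, C) = (C + O)/(-5 + C)
S(g, b) = (-52 + b)*(b + g) (S(g, b) = (b + g)*(-52 + b) = (-52 + b)*(b + g))
(w(-563, -155) + S(-228, -369)) + 10205 = ((-155 - 563)/(-5 - 155) + ((-369)**2 - 52*(-369) - 52*(-228) - 369*(-228))) + 10205 = (-718/(-160) + (136161 + 19188 + 11856 + 84132)) + 10205 = (-1/160*(-718) + 251337) + 10205 = (359/80 + 251337) + 10205 = 20107319/80 + 10205 = 20923719/80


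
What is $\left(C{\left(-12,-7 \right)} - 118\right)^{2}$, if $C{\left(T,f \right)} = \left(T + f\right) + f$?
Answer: $20736$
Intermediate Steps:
$C{\left(T,f \right)} = T + 2 f$
$\left(C{\left(-12,-7 \right)} - 118\right)^{2} = \left(\left(-12 + 2 \left(-7\right)\right) - 118\right)^{2} = \left(\left(-12 - 14\right) - 118\right)^{2} = \left(-26 - 118\right)^{2} = \left(-144\right)^{2} = 20736$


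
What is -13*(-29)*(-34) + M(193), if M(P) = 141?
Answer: -12677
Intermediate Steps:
-13*(-29)*(-34) + M(193) = -13*(-29)*(-34) + 141 = 377*(-34) + 141 = -12818 + 141 = -12677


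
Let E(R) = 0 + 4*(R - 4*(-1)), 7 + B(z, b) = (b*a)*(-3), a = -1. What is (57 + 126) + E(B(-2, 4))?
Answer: 219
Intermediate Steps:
B(z, b) = -7 + 3*b (B(z, b) = -7 + (b*(-1))*(-3) = -7 - b*(-3) = -7 + 3*b)
E(R) = 16 + 4*R (E(R) = 0 + 4*(R + 4) = 0 + 4*(4 + R) = 0 + (16 + 4*R) = 16 + 4*R)
(57 + 126) + E(B(-2, 4)) = (57 + 126) + (16 + 4*(-7 + 3*4)) = 183 + (16 + 4*(-7 + 12)) = 183 + (16 + 4*5) = 183 + (16 + 20) = 183 + 36 = 219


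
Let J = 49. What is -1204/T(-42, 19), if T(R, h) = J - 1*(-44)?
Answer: -1204/93 ≈ -12.946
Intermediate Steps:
T(R, h) = 93 (T(R, h) = 49 - 1*(-44) = 49 + 44 = 93)
-1204/T(-42, 19) = -1204/93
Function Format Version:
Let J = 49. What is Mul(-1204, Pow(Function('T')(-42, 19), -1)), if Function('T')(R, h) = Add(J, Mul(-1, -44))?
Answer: Rational(-1204, 93) ≈ -12.946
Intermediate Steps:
Function('T')(R, h) = 93 (Function('T')(R, h) = Add(49, Mul(-1, -44)) = Add(49, 44) = 93)
Mul(-1204, Pow(Function('T')(-42, 19), -1)) = Mul(-1204, Pow(93, -1)) = Mul(-1204, Rational(1, 93)) = Rational(-1204, 93)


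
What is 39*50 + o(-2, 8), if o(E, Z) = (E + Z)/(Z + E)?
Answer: 1951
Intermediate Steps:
o(E, Z) = 1 (o(E, Z) = (E + Z)/(E + Z) = 1)
39*50 + o(-2, 8) = 39*50 + 1 = 1950 + 1 = 1951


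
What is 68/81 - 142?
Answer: -11434/81 ≈ -141.16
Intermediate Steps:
68/81 - 142 = -11434/81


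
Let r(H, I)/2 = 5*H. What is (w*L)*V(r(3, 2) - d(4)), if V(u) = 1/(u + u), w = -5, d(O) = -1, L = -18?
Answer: 45/31 ≈ 1.4516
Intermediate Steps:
r(H, I) = 10*H (r(H, I) = 2*(5*H) = 10*H)
V(u) = 1/(2*u)
(w*L)*V(r(3, 2) - d(4)) = (-5*(-18))*(1/(2*(10*3 - 1*(-1)))) = 90*(1/(2*(30 + 1))) = 90*((1/2)/31) = 90*((1/2)*(1/31)) = 90*(1/62) = 45/31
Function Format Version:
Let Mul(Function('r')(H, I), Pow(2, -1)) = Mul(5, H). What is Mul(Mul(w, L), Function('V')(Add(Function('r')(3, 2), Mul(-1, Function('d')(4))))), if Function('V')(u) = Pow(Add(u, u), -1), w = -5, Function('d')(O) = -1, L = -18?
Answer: Rational(45, 31) ≈ 1.4516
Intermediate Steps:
Function('r')(H, I) = Mul(10, H) (Function('r')(H, I) = Mul(2, Mul(5, H)) = Mul(10, H))
Function('V')(u) = Mul(Rational(1, 2), Pow(u, -1)) (Function('V')(u) = Pow(Mul(2, u), -1) = Mul(Rational(1, 2), Pow(u, -1)))
Mul(Mul(w, L), Function('V')(Add(Function('r')(3, 2), Mul(-1, Function('d')(4))))) = Mul(Mul(-5, -18), Mul(Rational(1, 2), Pow(Add(Mul(10, 3), Mul(-1, -1)), -1))) = Mul(90, Mul(Rational(1, 2), Pow(Add(30, 1), -1))) = Mul(90, Mul(Rational(1, 2), Pow(31, -1))) = Mul(90, Mul(Rational(1, 2), Rational(1, 31))) = Mul(90, Rational(1, 62)) = Rational(45, 31)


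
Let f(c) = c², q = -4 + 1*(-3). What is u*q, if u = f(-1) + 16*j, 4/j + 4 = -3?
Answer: 57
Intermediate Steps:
j = -4/7 (j = 4/(-4 - 3) = 4/(-7) = 4*(-⅐) = -4/7 ≈ -0.57143)
q = -7 (q = -4 - 3 = -7)
u = -57/7 (u = (-1)² + 16*(-4/7) = 1 - 64/7 = -57/7 ≈ -8.1429)
u*q = -57/7*(-7) = 57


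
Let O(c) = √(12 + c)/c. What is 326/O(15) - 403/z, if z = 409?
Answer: -403/409 + 1630*√3/3 ≈ 940.10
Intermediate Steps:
O(c) = √(12 + c)/c
326/O(15) - 403/z = 326/((√(12 + 15)/15)) - 403/409 = 326/((√27/15)) - 403*1/409 = 326/(((3*√3)/15)) - 403/409 = 326/((√3/5)) - 403/409 = 326*(5*√3/3) - 403/409 = 1630*√3/3 - 403/409 = -403/409 + 1630*√3/3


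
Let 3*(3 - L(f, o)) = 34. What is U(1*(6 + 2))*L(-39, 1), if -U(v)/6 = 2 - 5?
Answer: -150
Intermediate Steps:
L(f, o) = -25/3 (L(f, o) = 3 - ⅓*34 = 3 - 34/3 = -25/3)
U(v) = 18 (U(v) = -6*(2 - 5) = -6*(-3) = 18)
U(1*(6 + 2))*L(-39, 1) = 18*(-25/3) = -150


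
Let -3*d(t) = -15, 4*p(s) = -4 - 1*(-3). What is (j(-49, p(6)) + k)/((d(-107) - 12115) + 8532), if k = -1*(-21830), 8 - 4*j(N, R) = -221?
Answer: -87549/14312 ≈ -6.1172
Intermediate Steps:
p(s) = -1/4 (p(s) = (-4 - 1*(-3))/4 = (-4 + 3)/4 = (1/4)*(-1) = -1/4)
d(t) = 5 (d(t) = -1/3*(-15) = 5)
j(N, R) = 229/4 (j(N, R) = 2 - 1/4*(-221) = 2 + 221/4 = 229/4)
k = 21830
(j(-49, p(6)) + k)/((d(-107) - 12115) + 8532) = (229/4 + 21830)/((5 - 12115) + 8532) = 87549/(4*(-12110 + 8532)) = (87549/4)/(-3578) = (87549/4)*(-1/3578) = -87549/14312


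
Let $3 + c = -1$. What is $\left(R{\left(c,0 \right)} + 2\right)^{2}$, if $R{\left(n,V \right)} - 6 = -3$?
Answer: $25$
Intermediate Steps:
$c = -4$ ($c = -3 - 1 = -4$)
$R{\left(n,V \right)} = 3$ ($R{\left(n,V \right)} = 6 - 3 = 3$)
$\left(R{\left(c,0 \right)} + 2\right)^{2} = \left(3 + 2\right)^{2} = 5^{2} = 25$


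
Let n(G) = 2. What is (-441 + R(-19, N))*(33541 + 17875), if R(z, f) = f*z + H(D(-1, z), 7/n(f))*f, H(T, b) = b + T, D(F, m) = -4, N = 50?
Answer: -72805056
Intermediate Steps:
H(T, b) = T + b
R(z, f) = -f/2 + f*z (R(z, f) = f*z + (-4 + 7/2)*f = f*z - f/2 = -f/2 + f*z)
(-441 + R(-19, N))*(33541 + 17875) = (-441 + 50*(-1/2 - 19))*(33541 + 17875) = (-441 + 50*(-39/2))*51416 = (-441 - 975)*51416 = -1416*51416 = -72805056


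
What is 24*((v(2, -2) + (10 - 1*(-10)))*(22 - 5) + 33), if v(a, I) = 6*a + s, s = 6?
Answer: 16296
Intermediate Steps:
v(a, I) = 6 + 6*a (v(a, I) = 6*a + 6 = 6 + 6*a)
24*((v(2, -2) + (10 - 1*(-10)))*(22 - 5) + 33) = 24*(((6 + 6*2) + (10 - 1*(-10)))*(22 - 5) + 33) = 24*(((6 + 12) + (10 + 10))*17 + 33) = 24*((18 + 20)*17 + 33) = 24*(38*17 + 33) = 24*(646 + 33) = 24*679 = 16296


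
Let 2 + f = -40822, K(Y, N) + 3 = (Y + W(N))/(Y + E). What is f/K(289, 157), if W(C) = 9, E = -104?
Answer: 7552440/257 ≈ 29387.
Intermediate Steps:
K(Y, N) = -3 + (9 + Y)/(-104 + Y) (K(Y, N) = -3 + (Y + 9)/(Y - 104) = -3 + (9 + Y)/(-104 + Y))
f = -40824 (f = -2 - 40822 = -40824)
f/K(289, 157) = -40824*(-104 + 289)/(321 - 2*289) = -40824*185/(321 - 578) = -40824/((1/185)*(-257)) = -40824/(-257/185) = -40824*(-185/257) = 7552440/257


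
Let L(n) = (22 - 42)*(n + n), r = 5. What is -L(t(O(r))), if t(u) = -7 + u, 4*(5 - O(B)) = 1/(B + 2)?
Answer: -570/7 ≈ -81.429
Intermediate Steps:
O(B) = 5 - 1/(4*(2 + B)) (O(B) = 5 - 1/(4*(B + 2)) = 5 - 1/(4*(2 + B)))
L(n) = -40*n
-L(t(O(r))) = -(-40)*(-7 + (39 + 20*5)/(4*(2 + 5))) = -(-40)*(-7 + (1/4)*(39 + 100)/7) = -(-40)*(-7 + (1/4)*(1/7)*139) = -(-40)*(-7 + 139/28) = -(-40)*(-57)/28 = -1*570/7 = -570/7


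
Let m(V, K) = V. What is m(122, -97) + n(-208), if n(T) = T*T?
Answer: 43386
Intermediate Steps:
n(T) = T²
m(122, -97) + n(-208) = 122 + (-208)² = 122 + 43264 = 43386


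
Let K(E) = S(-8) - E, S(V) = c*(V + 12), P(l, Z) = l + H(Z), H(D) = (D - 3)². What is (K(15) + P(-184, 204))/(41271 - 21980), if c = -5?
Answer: 40182/19291 ≈ 2.0829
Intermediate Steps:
H(D) = (-3 + D)²
P(l, Z) = l + (-3 + Z)²
S(V) = -60 - 5*V (S(V) = -5*(V + 12) = -5*(12 + V) = -60 - 5*V)
K(E) = -20 - E (K(E) = (-60 - 5*(-8)) - E = (-60 + 40) - E = -20 - E)
(K(15) + P(-184, 204))/(41271 - 21980) = ((-20 - 1*15) + (-184 + (-3 + 204)²))/(41271 - 21980) = ((-20 - 15) + (-184 + 201²))/19291 = (-35 + (-184 + 40401))*(1/19291) = (-35 + 40217)*(1/19291) = 40182*(1/19291) = 40182/19291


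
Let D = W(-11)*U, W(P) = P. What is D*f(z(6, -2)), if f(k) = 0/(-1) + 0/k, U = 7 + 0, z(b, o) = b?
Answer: 0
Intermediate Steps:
U = 7
f(k) = 0 (f(k) = 0*(-1) + 0 = 0 + 0 = 0)
D = -77 (D = -11*7 = -77)
D*f(z(6, -2)) = -77*0 = 0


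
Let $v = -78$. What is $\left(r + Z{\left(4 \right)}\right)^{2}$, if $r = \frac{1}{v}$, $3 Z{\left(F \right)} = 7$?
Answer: $\frac{32761}{6084} \approx 5.3848$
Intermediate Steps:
$Z{\left(F \right)} = \frac{7}{3}$ ($Z{\left(F \right)} = \frac{1}{3} \cdot 7 = \frac{7}{3}$)
$r = - \frac{1}{78}$ ($r = \frac{1}{-78} = - \frac{1}{78} \approx -0.012821$)
$\left(r + Z{\left(4 \right)}\right)^{2} = \left(- \frac{1}{78} + \frac{7}{3}\right)^{2} = \left(\frac{181}{78}\right)^{2} = \frac{32761}{6084}$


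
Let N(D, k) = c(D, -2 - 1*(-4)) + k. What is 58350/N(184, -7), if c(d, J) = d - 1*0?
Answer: 19450/59 ≈ 329.66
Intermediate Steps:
c(d, J) = d (c(d, J) = d + 0 = d)
N(D, k) = D + k
58350/N(184, -7) = 58350/(184 - 7) = 58350/177 = 58350*(1/177) = 19450/59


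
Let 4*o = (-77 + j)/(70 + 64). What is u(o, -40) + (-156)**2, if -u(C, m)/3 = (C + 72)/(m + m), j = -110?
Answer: 208728579/8576 ≈ 24339.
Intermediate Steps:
o = -187/536 (o = ((-77 - 110)/(70 + 64))/4 = (-187/134)/4 = (-187*1/134)/4 = (1/4)*(-187/134) = -187/536 ≈ -0.34888)
u(C, m) = -3*(72 + C)/(2*m) (u(C, m) = -3*(C + 72)/(m + m) = -3*(72 + C)/(2*m))
u(o, -40) + (-156)**2 = (3/2)*(-72 - 1*(-187/536))/(-40) + (-156)**2 = (3/2)*(-1/40)*(-72 + 187/536) + 24336 = (3/2)*(-1/40)*(-38405/536) + 24336 = 23043/8576 + 24336 = 208728579/8576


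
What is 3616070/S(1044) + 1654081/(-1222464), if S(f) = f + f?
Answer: 184044236473/106354368 ≈ 1730.5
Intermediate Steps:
S(f) = 2*f
3616070/S(1044) + 1654081/(-1222464) = 3616070/((2*1044)) + 1654081/(-1222464) = 3616070/2088 + 1654081*(-1/1222464) = 3616070*(1/2088) - 1654081/1222464 = 1808035/1044 - 1654081/1222464 = 184044236473/106354368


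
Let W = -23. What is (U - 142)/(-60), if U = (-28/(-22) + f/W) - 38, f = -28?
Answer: 1497/506 ≈ 2.9585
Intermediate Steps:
U = -8984/253 (U = (-28/(-22) - 28/(-23)) - 38 = (-28*(-1/22) - 28*(-1/23)) - 38 = (14/11 + 28/23) - 38 = 630/253 - 38 = -8984/253 ≈ -35.510)
(U - 142)/(-60) = (-8984/253 - 142)/(-60) = -1/60*(-44910/253) = 1497/506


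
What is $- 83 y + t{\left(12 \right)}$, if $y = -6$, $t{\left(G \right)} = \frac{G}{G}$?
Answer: $499$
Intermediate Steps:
$t{\left(G \right)} = 1$
$- 83 y + t{\left(12 \right)} = \left(-83\right) \left(-6\right) + 1 = 498 + 1 = 499$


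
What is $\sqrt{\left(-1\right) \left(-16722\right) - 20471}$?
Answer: $i \sqrt{3749} \approx 61.229 i$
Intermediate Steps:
$\sqrt{\left(-1\right) \left(-16722\right) - 20471} = \sqrt{16722 - 20471} = \sqrt{-3749} = i \sqrt{3749}$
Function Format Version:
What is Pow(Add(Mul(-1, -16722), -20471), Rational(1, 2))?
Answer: Mul(I, Pow(3749, Rational(1, 2))) ≈ Mul(61.229, I)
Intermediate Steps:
Pow(Add(Mul(-1, -16722), -20471), Rational(1, 2)) = Pow(Add(16722, -20471), Rational(1, 2)) = Pow(-3749, Rational(1, 2)) = Mul(I, Pow(3749, Rational(1, 2)))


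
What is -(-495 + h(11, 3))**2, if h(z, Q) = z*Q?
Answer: -213444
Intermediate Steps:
h(z, Q) = Q*z
-(-495 + h(11, 3))**2 = -(-495 + 3*11)**2 = -(-495 + 33)**2 = -1*(-462)**2 = -1*213444 = -213444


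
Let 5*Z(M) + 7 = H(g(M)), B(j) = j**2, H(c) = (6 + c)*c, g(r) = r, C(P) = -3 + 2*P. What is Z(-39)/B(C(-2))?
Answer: 256/49 ≈ 5.2245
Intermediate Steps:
H(c) = c*(6 + c)
Z(M) = -7/5 + M*(6 + M)/5 (Z(M) = -7/5 + (M*(6 + M))/5 = -7/5 + M*(6 + M)/5)
Z(-39)/B(C(-2)) = (-7/5 + (1/5)*(-39)*(6 - 39))/((-3 + 2*(-2))**2) = (-7/5 + (1/5)*(-39)*(-33))/((-3 - 4)**2) = (-7/5 + 1287/5)/((-7)**2) = 256/49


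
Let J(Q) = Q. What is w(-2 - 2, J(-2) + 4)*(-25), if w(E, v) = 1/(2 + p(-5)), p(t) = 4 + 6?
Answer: -25/12 ≈ -2.0833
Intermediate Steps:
p(t) = 10
w(E, v) = 1/12 (w(E, v) = 1/(2 + 10) = 1/12)
w(-2 - 2, J(-2) + 4)*(-25) = (1/12)*(-25) = -25/12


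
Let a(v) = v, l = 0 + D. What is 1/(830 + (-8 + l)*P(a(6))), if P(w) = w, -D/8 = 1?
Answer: 1/734 ≈ 0.0013624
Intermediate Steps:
D = -8 (D = -8*1 = -8)
l = -8 (l = 0 - 8 = -8)
1/(830 + (-8 + l)*P(a(6))) = 1/(830 + (-8 - 8)*6) = 1/(830 - 16*6) = 1/(830 - 96) = 1/734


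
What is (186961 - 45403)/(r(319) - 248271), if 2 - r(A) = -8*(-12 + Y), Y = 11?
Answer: -47186/82759 ≈ -0.57016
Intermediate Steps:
r(A) = -6 (r(A) = 2 - (-8)*(-12 + 11) = 2 - (-8)*(-1) = 2 - 1*8 = 2 - 8 = -6)
(186961 - 45403)/(r(319) - 248271) = (186961 - 45403)/(-6 - 248271) = 141558/(-248277) = 141558*(-1/248277) = -47186/82759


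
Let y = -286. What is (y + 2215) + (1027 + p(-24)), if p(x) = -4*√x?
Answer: 2956 - 8*I*√6 ≈ 2956.0 - 19.596*I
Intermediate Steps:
(y + 2215) + (1027 + p(-24)) = (-286 + 2215) + (1027 - 8*I*√6) = 1929 + (1027 - 8*I*√6) = 2956 - 8*I*√6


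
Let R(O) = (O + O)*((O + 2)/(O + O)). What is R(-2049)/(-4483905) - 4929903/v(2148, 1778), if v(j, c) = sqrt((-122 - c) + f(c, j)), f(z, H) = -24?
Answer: 2047/4483905 + 4929903*I*sqrt(481)/962 ≈ 0.00045652 + 1.1239e+5*I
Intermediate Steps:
v(j, c) = sqrt(-146 - c) (v(j, c) = sqrt((-122 - c) - 24) = sqrt(-146 - c))
R(O) = 2 + O (R(O) = (2*O)*((2 + O)/((2*O))) = (2*O)*((2 + O)*(1/(2*O))) = (2*O)*((2 + O)/(2*O)) = 2 + O)
R(-2049)/(-4483905) - 4929903/v(2148, 1778) = (2 - 2049)/(-4483905) - 4929903/sqrt(-146 - 1*1778) = -2047*(-1/4483905) - 4929903/sqrt(-146 - 1778) = 2047/4483905 - 4929903*(-I*sqrt(481)/962) = 2047/4483905 - (-4929903)*I*sqrt(481)/962 = 2047/4483905 + 4929903*I*sqrt(481)/962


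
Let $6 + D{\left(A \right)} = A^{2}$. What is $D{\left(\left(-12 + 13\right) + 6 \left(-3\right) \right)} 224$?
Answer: $63392$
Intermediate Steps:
$D{\left(A \right)} = -6 + A^{2}$
$D{\left(\left(-12 + 13\right) + 6 \left(-3\right) \right)} 224 = \left(-6 + \left(\left(-12 + 13\right) + 6 \left(-3\right)\right)^{2}\right) 224 = \left(-6 + \left(1 - 18\right)^{2}\right) 224 = \left(-6 + \left(-17\right)^{2}\right) 224 = \left(-6 + 289\right) 224 = 283 \cdot 224 = 63392$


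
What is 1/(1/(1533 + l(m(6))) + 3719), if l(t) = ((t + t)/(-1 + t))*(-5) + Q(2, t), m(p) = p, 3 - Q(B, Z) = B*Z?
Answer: 1512/5623129 ≈ 0.00026889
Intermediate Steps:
Q(B, Z) = 3 - B*Z
l(t) = 3 - 2*t - 10*t/(-1 + t) (l(t) = ((t + t)/(-1 + t))*(-5) + (3 - 1*2*t) = ((2*t)/(-1 + t))*(-5) + (3 - 2*t) = (2*t/(-1 + t))*(-5) + (3 - 2*t) = -10*t/(-1 + t) + (3 - 2*t) = 3 - 2*t - 10*t/(-1 + t))
1/(1/(1533 + l(m(6))) + 3719) = 1/(1/(1533 + (-3 - 5*6 - 2*6²)/(-1 + 6)) + 3719) = 1/(1/(1533 + (-3 - 30 - 2*36)/5) + 3719) = 1/(1/(1533 + (-3 - 30 - 72)/5) + 3719) = 1/(1/(1533 + (⅕)*(-105)) + 3719) = 1/(1/(1533 - 21) + 3719) = 1/(1/1512 + 3719) = 1/(5623129/1512) = 1512/5623129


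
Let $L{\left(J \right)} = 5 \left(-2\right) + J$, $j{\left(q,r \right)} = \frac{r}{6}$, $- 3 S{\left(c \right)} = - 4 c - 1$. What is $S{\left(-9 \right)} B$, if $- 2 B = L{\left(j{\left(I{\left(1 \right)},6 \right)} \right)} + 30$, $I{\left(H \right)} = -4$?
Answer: $\frac{245}{2} \approx 122.5$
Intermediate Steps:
$S{\left(c \right)} = \frac{1}{3} + \frac{4 c}{3}$ ($S{\left(c \right)} = - \frac{- 4 c - 1}{3} = - \frac{-1 - 4 c}{3} = \frac{1}{3} + \frac{4 c}{3}$)
$j{\left(q,r \right)} = \frac{r}{6}$ ($j{\left(q,r \right)} = r \frac{1}{6} = \frac{r}{6}$)
$L{\left(J \right)} = -10 + J$
$B = - \frac{21}{2}$ ($B = - \frac{\left(-10 + \frac{1}{6} \cdot 6\right) + 30}{2} = - \frac{\left(-10 + 1\right) + 30}{2} = - \frac{-9 + 30}{2} = \left(- \frac{1}{2}\right) 21 = - \frac{21}{2} \approx -10.5$)
$S{\left(-9 \right)} B = \left(\frac{1}{3} + \frac{4}{3} \left(-9\right)\right) \left(- \frac{21}{2}\right) = \left(\frac{1}{3} - 12\right) \left(- \frac{21}{2}\right) = \left(- \frac{35}{3}\right) \left(- \frac{21}{2}\right) = \frac{245}{2}$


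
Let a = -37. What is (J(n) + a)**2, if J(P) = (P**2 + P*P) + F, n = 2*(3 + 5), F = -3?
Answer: 222784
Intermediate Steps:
n = 16 (n = 2*8 = 16)
J(P) = -3 + 2*P**2 (J(P) = (P**2 + P*P) - 3 = (P**2 + P**2) - 3 = 2*P**2 - 3 = -3 + 2*P**2)
(J(n) + a)**2 = ((-3 + 2*16**2) - 37)**2 = ((-3 + 2*256) - 37)**2 = ((-3 + 512) - 37)**2 = (509 - 37)**2 = 472**2 = 222784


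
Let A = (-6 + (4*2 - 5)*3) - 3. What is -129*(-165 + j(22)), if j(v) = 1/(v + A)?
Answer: 468141/22 ≈ 21279.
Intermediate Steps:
A = 0 (A = (-6 + (8 - 5)*3) - 3 = (-6 + 3*3) - 3 = (-6 + 9) - 3 = 3 - 3 = 0)
j(v) = 1/v (j(v) = 1/(v + 0) = 1/v)
-129*(-165 + j(22)) = -129*(-165 + 1/22) = -129*(-3629/22) = 468141/22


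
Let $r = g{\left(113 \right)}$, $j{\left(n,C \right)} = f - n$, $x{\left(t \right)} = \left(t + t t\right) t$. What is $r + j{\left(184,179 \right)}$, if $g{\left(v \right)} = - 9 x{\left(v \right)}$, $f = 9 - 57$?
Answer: $-13101226$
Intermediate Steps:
$x{\left(t \right)} = t \left(t + t^{2}\right)$ ($x{\left(t \right)} = \left(t + t^{2}\right) t = t \left(t + t^{2}\right)$)
$f = -48$
$j{\left(n,C \right)} = -48 - n$
$g{\left(v \right)} = - 9 v^{2} \left(1 + v\right)$
$r = -13100994$ ($r = 9 \cdot 113^{2} \left(-1 - 113\right) = 9 \cdot 12769 \left(-1 - 113\right) = 9 \cdot 12769 \left(-114\right) = -13100994$)
$r + j{\left(184,179 \right)} = -13100994 - 232 = -13101226$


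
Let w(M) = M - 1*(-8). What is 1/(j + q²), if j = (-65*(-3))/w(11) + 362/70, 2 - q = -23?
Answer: 665/425889 ≈ 0.0015614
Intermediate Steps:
w(M) = 8 + M (w(M) = M + 8 = 8 + M)
q = 25 (q = 2 - 1*(-23) = 2 + 23 = 25)
j = 10264/665 (j = (-65*(-3))/(8 + 11) + 362/70 = 195/19 + 362*(1/70) = 195*(1/19) + 181/35 = 195/19 + 181/35 = 10264/665 ≈ 15.435)
1/(j + q²) = 1/(10264/665 + 25²) = 1/(10264/665 + 625) = 1/(425889/665) = 665/425889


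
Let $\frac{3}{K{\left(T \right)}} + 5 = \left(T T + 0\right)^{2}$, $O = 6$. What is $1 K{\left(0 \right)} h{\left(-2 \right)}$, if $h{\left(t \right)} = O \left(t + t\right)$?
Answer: $\frac{72}{5} \approx 14.4$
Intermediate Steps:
$h{\left(t \right)} = 12 t$ ($h{\left(t \right)} = 6 \left(t + t\right) = 6 \cdot 2 t = 12 t$)
$K{\left(T \right)} = \frac{3}{-5 + T^{4}}$ ($K{\left(T \right)} = \frac{3}{-5 + \left(T T + 0\right)^{2}} = \frac{3}{-5 + \left(T^{2} + 0\right)^{2}} = \frac{3}{-5 + \left(T^{2}\right)^{2}} = \frac{3}{-5 + T^{4}}$)
$1 K{\left(0 \right)} h{\left(-2 \right)} = 1 \frac{3}{-5 + 0^{4}} \cdot 12 \left(-2\right) = 1 \frac{3}{-5 + 0} \left(-24\right) = 1 \frac{3}{-5} \left(-24\right) = 1 \cdot 3 \left(- \frac{1}{5}\right) \left(-24\right) = 1 \left(- \frac{3}{5}\right) \left(-24\right) = \left(- \frac{3}{5}\right) \left(-24\right) = \frac{72}{5}$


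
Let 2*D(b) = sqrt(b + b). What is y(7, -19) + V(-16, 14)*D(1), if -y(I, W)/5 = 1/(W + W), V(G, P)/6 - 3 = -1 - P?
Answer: 5/38 - 36*sqrt(2) ≈ -50.780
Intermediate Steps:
V(G, P) = 12 - 6*P (V(G, P) = 18 + 6*(-1 - P) = 18 + (-6 - 6*P) = 12 - 6*P)
y(I, W) = -5/(2*W) (y(I, W) = -5/(W + W) = -5*1/(2*W) = -5/(2*W))
D(b) = sqrt(2)*sqrt(b)/2 (D(b) = sqrt(b + b)/2 = sqrt(2*b)/2 = (sqrt(2)*sqrt(b))/2 = sqrt(2)*sqrt(b)/2)
y(7, -19) + V(-16, 14)*D(1) = -5/2/(-19) + (12 - 6*14)*(sqrt(2)*sqrt(1)/2) = -5/2*(-1/19) + (12 - 84)*((1/2)*sqrt(2)*1) = 5/38 - 36*sqrt(2)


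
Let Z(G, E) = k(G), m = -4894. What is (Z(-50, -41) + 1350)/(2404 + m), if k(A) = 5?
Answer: -271/498 ≈ -0.54418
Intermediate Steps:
Z(G, E) = 5
(Z(-50, -41) + 1350)/(2404 + m) = (5 + 1350)/(2404 - 4894) = 1355/(-2490) = 1355*(-1/2490) = -271/498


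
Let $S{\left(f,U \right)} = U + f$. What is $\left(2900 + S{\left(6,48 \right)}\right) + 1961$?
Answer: $4915$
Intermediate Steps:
$\left(2900 + S{\left(6,48 \right)}\right) + 1961 = \left(2900 + \left(48 + 6\right)\right) + 1961 = \left(2900 + 54\right) + 1961 = 2954 + 1961 = 4915$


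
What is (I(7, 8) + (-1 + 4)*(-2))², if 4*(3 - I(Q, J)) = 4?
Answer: 16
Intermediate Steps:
I(Q, J) = 2 (I(Q, J) = 3 - ¼*4 = 3 - 1 = 2)
(I(7, 8) + (-1 + 4)*(-2))² = (2 + (-1 + 4)*(-2))² = (2 + 3*(-2))² = (2 - 6)² = (-4)² = 16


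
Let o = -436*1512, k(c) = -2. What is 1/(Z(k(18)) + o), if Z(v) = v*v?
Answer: -1/659228 ≈ -1.5169e-6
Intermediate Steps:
Z(v) = v**2
o = -659232
1/(Z(k(18)) + o) = 1/((-2)**2 - 659232) = 1/(4 - 659232) = 1/(-659228) = -1/659228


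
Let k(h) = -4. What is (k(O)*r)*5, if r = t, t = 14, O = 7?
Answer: -280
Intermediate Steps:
r = 14
(k(O)*r)*5 = -4*14*5 = -56*5 = -280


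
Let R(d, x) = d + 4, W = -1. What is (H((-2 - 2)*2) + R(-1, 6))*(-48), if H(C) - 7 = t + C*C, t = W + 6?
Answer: -3792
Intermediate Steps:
t = 5 (t = -1 + 6 = 5)
R(d, x) = 4 + d
H(C) = 12 + C² (H(C) = 7 + (5 + C*C) = 7 + (5 + C²) = 12 + C²)
(H((-2 - 2)*2) + R(-1, 6))*(-48) = ((12 + ((-2 - 2)*2)²) + (4 - 1))*(-48) = ((12 + (-4*2)²) + 3)*(-48) = ((12 + (-8)²) + 3)*(-48) = ((12 + 64) + 3)*(-48) = (76 + 3)*(-48) = 79*(-48) = -3792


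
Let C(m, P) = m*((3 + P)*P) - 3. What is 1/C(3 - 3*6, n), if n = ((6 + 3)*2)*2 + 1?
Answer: -1/22203 ≈ -4.5039e-5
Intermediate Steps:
n = 37 (n = (9*2)*2 + 1 = 18*2 + 1 = 36 + 1 = 37)
C(m, P) = -3 + P*m*(3 + P) (C(m, P) = m*(P*(3 + P)) - 3 = P*m*(3 + P) - 3 = -3 + P*m*(3 + P))
1/C(3 - 3*6, n) = 1/(-3 + (3 - 3*6)*37² + 3*37*(3 - 3*6)) = 1/(-3 + (3 - 18)*1369 + 3*37*(3 - 18)) = 1/(-3 - 15*1369 + 3*37*(-15)) = 1/(-3 - 20535 - 1665) = 1/(-22203) = -1/22203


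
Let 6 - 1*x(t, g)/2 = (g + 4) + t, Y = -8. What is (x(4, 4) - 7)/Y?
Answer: 19/8 ≈ 2.3750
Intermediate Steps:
x(t, g) = 4 - 2*g - 2*t (x(t, g) = 12 - 2*((g + 4) + t) = 12 - 2*((4 + g) + t) = 12 - 2*(4 + g + t) = 12 + (-8 - 2*g - 2*t) = 4 - 2*g - 2*t)
(x(4, 4) - 7)/Y = ((4 - 2*4 - 2*4) - 7)/(-8) = -((4 - 8 - 8) - 7)/8 = -(-12 - 7)/8 = -1/8*(-19) = 19/8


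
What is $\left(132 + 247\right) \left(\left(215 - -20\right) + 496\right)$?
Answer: $277049$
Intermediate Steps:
$\left(132 + 247\right) \left(\left(215 - -20\right) + 496\right) = 379 \left(\left(215 + 20\right) + 496\right) = 379 \left(235 + 496\right) = 379 \cdot 731 = 277049$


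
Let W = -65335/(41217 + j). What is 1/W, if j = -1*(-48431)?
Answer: -89648/65335 ≈ -1.3721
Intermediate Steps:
j = 48431
W = -65335/89648 (W = -65335/(41217 + 48431) = -65335/89648 ≈ -0.72880)
1/W = 1/(-65335/89648) = -89648/65335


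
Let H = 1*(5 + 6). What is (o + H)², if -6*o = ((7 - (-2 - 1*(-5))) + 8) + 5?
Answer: 2401/36 ≈ 66.694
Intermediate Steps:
o = -17/6 (o = -(((7 - (-2 - 1*(-5))) + 8) + 5)/6 = -(((7 - (-2 + 5)) + 8) + 5)/6 = -(((7 - 1*3) + 8) + 5)/6 = -(((7 - 3) + 8) + 5)/6 = -((4 + 8) + 5)/6 = -(12 + 5)/6 = -⅙*17 = -17/6 ≈ -2.8333)
H = 11 (H = 1*11 = 11)
(o + H)² = (-17/6 + 11)² = (49/6)² = 2401/36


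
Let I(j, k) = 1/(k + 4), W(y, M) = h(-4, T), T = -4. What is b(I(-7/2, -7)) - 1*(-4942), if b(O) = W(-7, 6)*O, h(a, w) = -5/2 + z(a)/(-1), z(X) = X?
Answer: 9883/2 ≈ 4941.5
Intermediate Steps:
h(a, w) = -5/2 - a (h(a, w) = -5/2 + a/(-1) = -5*½ + a*(-1) = -5/2 - a)
W(y, M) = 3/2 (W(y, M) = -5/2 - 1*(-4) = -5/2 + 4 = 3/2)
I(j, k) = 1/(4 + k)
b(O) = 3*O/2
b(I(-7/2, -7)) - 1*(-4942) = 3/(2*(4 - 7)) - 1*(-4942) = (3/2)/(-3) + 4942 = (3/2)*(-⅓) + 4942 = -½ + 4942 = 9883/2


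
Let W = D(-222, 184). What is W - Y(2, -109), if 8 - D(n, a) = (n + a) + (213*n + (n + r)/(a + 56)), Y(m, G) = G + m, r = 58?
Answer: 2846381/60 ≈ 47440.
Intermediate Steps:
D(n, a) = 8 - a - 214*n - (58 + n)/(56 + a) (D(n, a) = 8 - ((n + a) + (213*n + (n + 58)/(a + 56))) = 8 - ((a + n) + (213*n + (58 + n)/(56 + a))) = 8 - (a + 214*n + (58 + n)/(56 + a)) = 8 + (-a - 214*n - (58 + n)/(56 + a)) = 8 - a - 214*n - (58 + n)/(56 + a))
W = 2839961/60 (W = (390 - 1*184² - 11985*(-222) - 48*184 - 214*184*(-222))/(56 + 184) = (390 - 1*33856 + 2660670 - 8832 + 8741472)/240 = (390 - 33856 + 2660670 - 8832 + 8741472)/240 = (1/240)*11359844 = 2839961/60 ≈ 47333.)
W - Y(2, -109) = 2839961/60 - (-109 + 2) = 2839961/60 - 1*(-107) = 2839961/60 + 107 = 2846381/60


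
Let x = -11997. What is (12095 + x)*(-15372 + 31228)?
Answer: 1553888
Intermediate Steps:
(12095 + x)*(-15372 + 31228) = (12095 - 11997)*(-15372 + 31228) = 98*15856 = 1553888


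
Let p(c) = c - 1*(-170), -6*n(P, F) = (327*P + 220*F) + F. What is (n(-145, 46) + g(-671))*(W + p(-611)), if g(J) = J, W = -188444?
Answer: -6275326355/6 ≈ -1.0459e+9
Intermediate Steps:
n(P, F) = -221*F/6 - 109*P/2 (n(P, F) = -((327*P + 220*F) + F)/6 = -((220*F + 327*P) + F)/6 = -(221*F + 327*P)/6 = -221*F/6 - 109*P/2)
p(c) = 170 + c (p(c) = c + 170 = 170 + c)
(n(-145, 46) + g(-671))*(W + p(-611)) = ((-221/6*46 - 109/2*(-145)) - 671)*(-188444 + (170 - 611)) = ((-5083/3 + 15805/2) - 671)*(-188444 - 441) = (37249/6 - 671)*(-188885) = (33223/6)*(-188885) = -6275326355/6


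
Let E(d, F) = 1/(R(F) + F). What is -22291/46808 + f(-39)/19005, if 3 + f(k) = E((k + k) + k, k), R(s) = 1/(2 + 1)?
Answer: -4096560199/8599331720 ≈ -0.47638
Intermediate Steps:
R(s) = 1/3
E(d, F) = 1/(1/3 + F)
f(k) = -3 + 3/(1 + 3*k)
-22291/46808 + f(-39)/19005 = -22291/46808 - 9*(-39)/(1 + 3*(-39))/19005 = -22291*1/46808 - 9*(-39)/(1 - 117)*(1/19005) = -22291/46808 - 9*(-39)/(-116)*(1/19005) = -22291/46808 - 9*(-39)*(-1/116)*(1/19005) = -22291/46808 - 351/116*1/19005 = -22291/46808 - 117/734860 = -4096560199/8599331720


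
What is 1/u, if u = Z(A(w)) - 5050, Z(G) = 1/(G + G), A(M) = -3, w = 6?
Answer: -6/30301 ≈ -0.00019801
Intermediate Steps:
Z(G) = 1/(2*G)
u = -30301/6 (u = (1/2)/(-3) - 5050 = (1/2)*(-1/3) - 5050 = -1/6 - 5050 = -30301/6 ≈ -5050.2)
1/u = 1/(-30301/6) = -6/30301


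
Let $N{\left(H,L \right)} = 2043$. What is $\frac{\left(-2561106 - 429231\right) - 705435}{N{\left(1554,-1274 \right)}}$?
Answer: $- \frac{1231924}{681} \approx -1809.0$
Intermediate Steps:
$\frac{\left(-2561106 - 429231\right) - 705435}{N{\left(1554,-1274 \right)}} = \frac{\left(-2561106 - 429231\right) - 705435}{2043} = \left(-2990337 - 705435\right) \frac{1}{2043} = \left(-3695772\right) \frac{1}{2043} = - \frac{1231924}{681}$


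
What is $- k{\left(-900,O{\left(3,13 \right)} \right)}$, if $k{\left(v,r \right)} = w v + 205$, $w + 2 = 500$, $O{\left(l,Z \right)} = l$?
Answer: $447995$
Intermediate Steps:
$w = 498$ ($w = -2 + 500 = 498$)
$k{\left(v,r \right)} = 205 + 498 v$ ($k{\left(v,r \right)} = 498 v + 205 = 205 + 498 v$)
$- k{\left(-900,O{\left(3,13 \right)} \right)} = - (205 + 498 \left(-900\right)) = - (205 - 448200) = \left(-1\right) \left(-447995\right) = 447995$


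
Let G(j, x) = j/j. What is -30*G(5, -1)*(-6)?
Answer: 180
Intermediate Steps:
G(j, x) = 1
-30*G(5, -1)*(-6) = -30*1*(-6) = -30*(-6) = 180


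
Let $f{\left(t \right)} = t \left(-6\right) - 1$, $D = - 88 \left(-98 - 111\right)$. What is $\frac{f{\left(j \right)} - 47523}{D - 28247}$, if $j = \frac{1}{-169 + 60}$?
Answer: $\frac{1036022}{214839} \approx 4.8223$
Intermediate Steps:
$j = - \frac{1}{109}$ ($j = \frac{1}{-109} = - \frac{1}{109} \approx -0.0091743$)
$D = 18392$ ($D = \left(-88\right) \left(-209\right) = 18392$)
$f{\left(t \right)} = -1 - 6 t$ ($f{\left(t \right)} = - 6 t - 1 = -1 - 6 t$)
$\frac{f{\left(j \right)} - 47523}{D - 28247} = \frac{\left(-1 - - \frac{6}{109}\right) - 47523}{18392 - 28247} = \frac{\left(-1 + \frac{6}{109}\right) - 47523}{-9855} = \left(- \frac{103}{109} - 47523\right) \left(- \frac{1}{9855}\right) = \left(- \frac{5180110}{109}\right) \left(- \frac{1}{9855}\right) = \frac{1036022}{214839}$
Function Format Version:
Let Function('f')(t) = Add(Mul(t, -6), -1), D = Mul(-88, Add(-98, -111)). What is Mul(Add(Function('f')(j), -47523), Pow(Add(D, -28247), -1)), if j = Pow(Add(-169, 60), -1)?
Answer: Rational(1036022, 214839) ≈ 4.8223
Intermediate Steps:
j = Rational(-1, 109) (j = Pow(-109, -1) = Rational(-1, 109) ≈ -0.0091743)
D = 18392 (D = Mul(-88, -209) = 18392)
Function('f')(t) = Add(-1, Mul(-6, t)) (Function('f')(t) = Add(Mul(-6, t), -1) = Add(-1, Mul(-6, t)))
Mul(Add(Function('f')(j), -47523), Pow(Add(D, -28247), -1)) = Mul(Add(Add(-1, Mul(-6, Rational(-1, 109))), -47523), Pow(Add(18392, -28247), -1)) = Mul(Add(Add(-1, Rational(6, 109)), -47523), Pow(-9855, -1)) = Mul(Add(Rational(-103, 109), -47523), Rational(-1, 9855)) = Mul(Rational(-5180110, 109), Rational(-1, 9855)) = Rational(1036022, 214839)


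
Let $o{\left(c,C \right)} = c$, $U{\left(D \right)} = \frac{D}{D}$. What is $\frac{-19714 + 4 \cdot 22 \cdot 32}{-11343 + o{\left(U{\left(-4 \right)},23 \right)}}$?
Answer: $\frac{8449}{5671} \approx 1.4899$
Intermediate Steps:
$U{\left(D \right)} = 1$
$\frac{-19714 + 4 \cdot 22 \cdot 32}{-11343 + o{\left(U{\left(-4 \right)},23 \right)}} = \frac{-19714 + 4 \cdot 22 \cdot 32}{-11343 + 1} = \frac{-19714 + 88 \cdot 32}{-11342} = \left(-19714 + 2816\right) \left(- \frac{1}{11342}\right) = \left(-16898\right) \left(- \frac{1}{11342}\right) = \frac{8449}{5671}$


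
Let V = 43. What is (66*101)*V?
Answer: 286638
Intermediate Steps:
(66*101)*V = (66*101)*43 = 6666*43 = 286638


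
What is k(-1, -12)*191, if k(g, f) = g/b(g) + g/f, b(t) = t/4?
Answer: 9359/12 ≈ 779.92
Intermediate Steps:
b(t) = t/4 (b(t) = t*(1/4) = t/4)
k(g, f) = 4 + g/f (k(g, f) = g/((g/4)) + g/f = g*(4/g) + g/f = 4 + g/f)
k(-1, -12)*191 = (4 - 1/(-12))*191 = (4 - 1*(-1/12))*191 = (4 + 1/12)*191 = (49/12)*191 = 9359/12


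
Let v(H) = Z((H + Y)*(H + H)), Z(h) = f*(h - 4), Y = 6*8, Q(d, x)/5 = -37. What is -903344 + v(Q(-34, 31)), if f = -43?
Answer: -3082842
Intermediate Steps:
Q(d, x) = -185 (Q(d, x) = 5*(-37) = -185)
Y = 48
Z(h) = 172 - 43*h (Z(h) = -43*(h - 4) = -43*(-4 + h) = 172 - 43*h)
v(H) = 172 - 86*H*(48 + H) (v(H) = 172 - 43*(H + 48)*(H + H) = 172 - 43*(48 + H)*2*H = 172 - 86*H*(48 + H))
-903344 + v(Q(-34, 31)) = -903344 + (172 - 86*(-185)*(48 - 185)) = -903344 + (172 - 86*(-185)*(-137)) = -903344 + (172 - 2179670) = -903344 - 2179498 = -3082842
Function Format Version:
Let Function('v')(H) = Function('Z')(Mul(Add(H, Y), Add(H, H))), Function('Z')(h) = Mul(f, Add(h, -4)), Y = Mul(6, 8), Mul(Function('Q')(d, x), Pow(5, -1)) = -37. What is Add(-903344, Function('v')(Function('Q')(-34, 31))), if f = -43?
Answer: -3082842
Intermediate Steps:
Function('Q')(d, x) = -185 (Function('Q')(d, x) = Mul(5, -37) = -185)
Y = 48
Function('Z')(h) = Add(172, Mul(-43, h)) (Function('Z')(h) = Mul(-43, Add(h, -4)) = Mul(-43, Add(-4, h)) = Add(172, Mul(-43, h)))
Function('v')(H) = Add(172, Mul(-86, H, Add(48, H))) (Function('v')(H) = Add(172, Mul(-43, Mul(Add(H, 48), Add(H, H)))) = Add(172, Mul(-43, Mul(Add(48, H), Mul(2, H)))) = Add(172, Mul(-43, Mul(2, H, Add(48, H)))) = Add(172, Mul(-86, H, Add(48, H))))
Add(-903344, Function('v')(Function('Q')(-34, 31))) = Add(-903344, Add(172, Mul(-86, -185, Add(48, -185)))) = Add(-903344, Add(172, Mul(-86, -185, -137))) = Add(-903344, Add(172, -2179670)) = Add(-903344, -2179498) = -3082842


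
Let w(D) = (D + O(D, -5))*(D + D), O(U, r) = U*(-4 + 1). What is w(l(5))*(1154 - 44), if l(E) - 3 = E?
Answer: -284160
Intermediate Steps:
l(E) = 3 + E
O(U, r) = -3*U (O(U, r) = U*(-3) = -3*U)
w(D) = -4*D² (w(D) = (D - 3*D)*(D + D) = (-2*D)*(2*D) = -4*D²)
w(l(5))*(1154 - 44) = (-4*(3 + 5)²)*(1154 - 44) = -4*8²*1110 = -4*64*1110 = -256*1110 = -284160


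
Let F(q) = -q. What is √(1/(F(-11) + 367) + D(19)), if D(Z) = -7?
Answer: 23*I*√210/126 ≈ 2.6453*I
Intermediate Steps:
√(1/(F(-11) + 367) + D(19)) = √(1/(-1*(-11) + 367) - 7) = √(1/(11 + 367) - 7) = √(1/378 - 7) = √(-2645/378) = 23*I*√210/126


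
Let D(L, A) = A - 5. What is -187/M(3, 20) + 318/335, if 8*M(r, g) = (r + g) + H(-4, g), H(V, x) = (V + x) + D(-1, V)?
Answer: -49162/1005 ≈ -48.917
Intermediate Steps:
D(L, A) = -5 + A
H(V, x) = -5 + x + 2*V (H(V, x) = (V + x) + (-5 + V) = -5 + x + 2*V)
M(r, g) = -13/8 + g/4 + r/8 (M(r, g) = ((r + g) + (-5 + g + 2*(-4)))/8 = ((g + r) + (-5 + g - 8))/8 = ((g + r) + (-13 + g))/8 = (-13 + r + 2*g)/8 = -13/8 + g/4 + r/8)
-187/M(3, 20) + 318/335 = -187/(-13/8 + (¼)*20 + (⅛)*3) + 318/335 = -187/(-13/8 + 5 + 3/8) + 318*(1/335) = -187/15/4 + 318/335 = -187*4/15 + 318/335 = -748/15 + 318/335 = -49162/1005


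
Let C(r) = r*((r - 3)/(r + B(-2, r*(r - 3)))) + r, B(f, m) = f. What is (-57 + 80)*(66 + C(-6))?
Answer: 4899/4 ≈ 1224.8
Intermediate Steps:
C(r) = r + r*(-3 + r)/(-2 + r) (C(r) = r*((r - 3)/(r - 2)) + r = r*((-3 + r)/(-2 + r)) + r = r*(-3 + r)/(-2 + r) + r = r + r*(-3 + r)/(-2 + r))
(-57 + 80)*(66 + C(-6)) = (-57 + 80)*(66 - 6*(-5 + 2*(-6))/(-2 - 6)) = 23*(66 - 6*(-5 - 12)/(-8)) = 23*(66 - 6*(-1/8)*(-17)) = 23*(66 - 51/4) = 23*(213/4) = 4899/4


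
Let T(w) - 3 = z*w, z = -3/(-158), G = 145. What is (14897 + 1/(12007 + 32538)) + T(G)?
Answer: 104887216233/7038110 ≈ 14903.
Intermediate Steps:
z = 3/158 (z = -3*(-1/158) = 3/158 ≈ 0.018987)
T(w) = 3 + 3*w/158
(14897 + 1/(12007 + 32538)) + T(G) = (14897 + 1/(12007 + 32538)) + (3 + (3/158)*145) = (14897 + 1/44545) + (3 + 435/158) = (14897 + 1/44545) + 909/158 = 663586866/44545 + 909/158 = 104887216233/7038110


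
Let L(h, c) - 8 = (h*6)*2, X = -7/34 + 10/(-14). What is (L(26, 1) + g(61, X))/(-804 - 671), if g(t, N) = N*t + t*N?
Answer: -419/2975 ≈ -0.14084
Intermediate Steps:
X = -219/238 (X = -7*1/34 + 10*(-1/14) = -7/34 - 5/7 = -219/238 ≈ -0.92017)
L(h, c) = 8 + 12*h (L(h, c) = 8 + (h*6)*2 = 8 + (6*h)*2 = 8 + 12*h)
g(t, N) = 2*N*t (g(t, N) = N*t + N*t = 2*N*t)
(L(26, 1) + g(61, X))/(-804 - 671) = ((8 + 12*26) + 2*(-219/238)*61)/(-804 - 671) = ((8 + 312) - 13359/119)/(-1475) = (320 - 13359/119)*(-1/1475) = (24721/119)*(-1/1475) = -419/2975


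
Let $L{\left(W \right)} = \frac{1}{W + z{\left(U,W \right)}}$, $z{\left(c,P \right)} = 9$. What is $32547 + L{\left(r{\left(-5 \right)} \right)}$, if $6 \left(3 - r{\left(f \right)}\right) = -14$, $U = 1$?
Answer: $\frac{1399524}{43} \approx 32547.0$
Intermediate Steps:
$r{\left(f \right)} = \frac{16}{3}$ ($r{\left(f \right)} = 3 - - \frac{7}{3} = 3 + \frac{7}{3} = \frac{16}{3}$)
$L{\left(W \right)} = \frac{1}{9 + W}$ ($L{\left(W \right)} = \frac{1}{W + 9} = \frac{1}{9 + W}$)
$32547 + L{\left(r{\left(-5 \right)} \right)} = 32547 + \frac{1}{9 + \frac{16}{3}} = 32547 + \frac{1}{\frac{43}{3}} = 32547 + \frac{3}{43} = \frac{1399524}{43}$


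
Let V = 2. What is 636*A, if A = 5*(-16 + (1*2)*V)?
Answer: -38160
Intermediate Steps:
A = -60 (A = 5*(-16 + (1*2)*2) = 5*(-16 + 2*2) = 5*(-16 + 4) = 5*(-12) = -60)
636*A = 636*(-60) = -38160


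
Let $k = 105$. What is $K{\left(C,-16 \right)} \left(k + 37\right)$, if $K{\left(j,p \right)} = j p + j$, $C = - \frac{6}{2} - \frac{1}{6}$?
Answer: $6745$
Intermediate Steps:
$C = - \frac{19}{6}$ ($C = \left(-6\right) \frac{1}{2} - \frac{1}{6} = -3 - \frac{1}{6} = - \frac{19}{6} \approx -3.1667$)
$K{\left(j,p \right)} = j + j p$
$K{\left(C,-16 \right)} \left(k + 37\right) = - \frac{19 \left(1 - 16\right)}{6} \left(105 + 37\right) = \left(- \frac{19}{6}\right) \left(-15\right) 142 = \frac{95}{2} \cdot 142 = 6745$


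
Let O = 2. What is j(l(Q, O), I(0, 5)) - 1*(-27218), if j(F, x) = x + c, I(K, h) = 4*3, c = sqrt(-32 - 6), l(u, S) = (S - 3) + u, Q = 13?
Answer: 27230 + I*sqrt(38) ≈ 27230.0 + 6.1644*I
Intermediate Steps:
l(u, S) = -3 + S + u (l(u, S) = (-3 + S) + u = -3 + S + u)
c = I*sqrt(38) (c = sqrt(-38) = I*sqrt(38) ≈ 6.1644*I)
I(K, h) = 12
j(F, x) = x + I*sqrt(38)
j(l(Q, O), I(0, 5)) - 1*(-27218) = (12 + I*sqrt(38)) - 1*(-27218) = (12 + I*sqrt(38)) + 27218 = 27230 + I*sqrt(38)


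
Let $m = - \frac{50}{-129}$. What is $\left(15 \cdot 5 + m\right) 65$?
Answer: $\frac{632125}{129} \approx 4900.2$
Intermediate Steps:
$m = \frac{50}{129}$ ($m = \left(-50\right) \left(- \frac{1}{129}\right) = \frac{50}{129} \approx 0.3876$)
$\left(15 \cdot 5 + m\right) 65 = \left(15 \cdot 5 + \frac{50}{129}\right) 65 = \left(75 + \frac{50}{129}\right) 65 = \frac{9725}{129} \cdot 65 = \frac{632125}{129}$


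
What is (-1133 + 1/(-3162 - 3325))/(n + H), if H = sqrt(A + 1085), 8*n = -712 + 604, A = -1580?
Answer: 44098632/1952587 + 9799696*I*sqrt(55)/1952587 ≈ 22.585 + 37.221*I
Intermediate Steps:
n = -27/2 (n = (-712 + 604)/8 = (1/8)*(-108) = -27/2 ≈ -13.500)
H = 3*I*sqrt(55) (H = sqrt(-1580 + 1085) = sqrt(-495) = 3*I*sqrt(55) ≈ 22.249*I)
(-1133 + 1/(-3162 - 3325))/(n + H) = (-1133 + 1/(-3162 - 3325))/(-27/2 + 3*I*sqrt(55)) = (-1133 + 1/(-6487))/(-27/2 + 3*I*sqrt(55)) = (-1133 - 1/6487)/(-27/2 + 3*I*sqrt(55)) = -7349772/(6487*(-27/2 + 3*I*sqrt(55)))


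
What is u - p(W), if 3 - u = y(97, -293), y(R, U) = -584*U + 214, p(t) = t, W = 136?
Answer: -171459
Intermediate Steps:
y(R, U) = 214 - 584*U
u = -171323 (u = 3 - (214 - 584*(-293)) = 3 - (214 + 171112) = 3 - 1*171326 = 3 - 171326 = -171323)
u - p(W) = -171323 - 1*136 = -171323 - 136 = -171459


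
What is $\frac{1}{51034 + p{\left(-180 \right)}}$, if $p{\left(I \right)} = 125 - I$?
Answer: $\frac{1}{51339} \approx 1.9478 \cdot 10^{-5}$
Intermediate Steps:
$\frac{1}{51034 + p{\left(-180 \right)}} = \frac{1}{51034 + \left(125 - -180\right)} = \frac{1}{51034 + \left(125 + 180\right)} = \frac{1}{51034 + 305} = \frac{1}{51339}$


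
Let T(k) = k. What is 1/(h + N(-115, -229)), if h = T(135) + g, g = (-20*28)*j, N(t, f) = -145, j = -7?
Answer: 1/3910 ≈ 0.00025575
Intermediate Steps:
g = 3920 (g = -20*28*(-7) = -560*(-7) = 3920)
h = 4055 (h = 135 + 3920 = 4055)
1/(h + N(-115, -229)) = 1/(4055 - 145) = 1/3910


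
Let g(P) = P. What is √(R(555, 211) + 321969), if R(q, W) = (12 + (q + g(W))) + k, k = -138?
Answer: √322609 ≈ 567.99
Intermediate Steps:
R(q, W) = -126 + W + q (R(q, W) = (12 + (q + W)) - 138 = (12 + (W + q)) - 138 = (12 + W + q) - 138 = -126 + W + q)
√(R(555, 211) + 321969) = √((-126 + 211 + 555) + 321969) = √(640 + 321969) = √322609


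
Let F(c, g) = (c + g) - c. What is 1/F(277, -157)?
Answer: -1/157 ≈ -0.0063694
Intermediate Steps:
F(c, g) = g
1/F(277, -157) = 1/(-157) = -1/157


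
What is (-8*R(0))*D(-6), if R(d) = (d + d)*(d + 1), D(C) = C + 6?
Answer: 0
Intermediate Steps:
D(C) = 6 + C
R(d) = 2*d*(1 + d) (R(d) = (2*d)*(1 + d) = 2*d*(1 + d))
(-8*R(0))*D(-6) = (-16*0*(1 + 0))*(6 - 6) = -16*0*0 = -8*0*0 = 0*0 = 0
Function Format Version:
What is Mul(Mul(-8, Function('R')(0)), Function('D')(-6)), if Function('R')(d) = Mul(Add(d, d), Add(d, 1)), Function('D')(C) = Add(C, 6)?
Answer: 0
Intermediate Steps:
Function('D')(C) = Add(6, C)
Function('R')(d) = Mul(2, d, Add(1, d)) (Function('R')(d) = Mul(Mul(2, d), Add(1, d)) = Mul(2, d, Add(1, d)))
Mul(Mul(-8, Function('R')(0)), Function('D')(-6)) = Mul(Mul(-8, Mul(2, 0, Add(1, 0))), Add(6, -6)) = Mul(Mul(-8, Mul(2, 0, 1)), 0) = Mul(Mul(-8, 0), 0) = Mul(0, 0) = 0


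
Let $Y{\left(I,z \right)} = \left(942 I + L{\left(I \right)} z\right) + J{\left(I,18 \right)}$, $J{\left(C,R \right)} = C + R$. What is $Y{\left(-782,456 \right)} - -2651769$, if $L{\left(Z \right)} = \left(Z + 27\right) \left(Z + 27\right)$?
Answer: $261845761$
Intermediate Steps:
$L{\left(Z \right)} = \left(27 + Z\right)^{2}$ ($L{\left(Z \right)} = \left(27 + Z\right) \left(27 + Z\right) = \left(27 + Z\right)^{2}$)
$Y{\left(I,z \right)} = 18 + 943 I + z \left(27 + I\right)^{2}$ ($Y{\left(I,z \right)} = \left(942 I + \left(27 + I\right)^{2} z\right) + \left(I + 18\right) = \left(942 I + z \left(27 + I\right)^{2}\right) + \left(18 + I\right) = 18 + 943 I + z \left(27 + I\right)^{2}$)
$Y{\left(-782,456 \right)} - -2651769 = \left(18 + 943 \left(-782\right) + 456 \left(27 - 782\right)^{2}\right) - -2651769 = \left(18 - 737426 + 456 \left(-755\right)^{2}\right) + 2651769 = \left(18 - 737426 + 456 \cdot 570025\right) + 2651769 = \left(18 - 737426 + 259931400\right) + 2651769 = 259193992 + 2651769 = 261845761$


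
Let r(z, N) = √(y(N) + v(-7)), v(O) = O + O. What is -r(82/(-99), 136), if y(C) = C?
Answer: -√122 ≈ -11.045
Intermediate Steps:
v(O) = 2*O
r(z, N) = √(-14 + N) (r(z, N) = √(N + 2*(-7)) = √(N - 14) = √(-14 + N))
-r(82/(-99), 136) = -√(-14 + 136) = -√122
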